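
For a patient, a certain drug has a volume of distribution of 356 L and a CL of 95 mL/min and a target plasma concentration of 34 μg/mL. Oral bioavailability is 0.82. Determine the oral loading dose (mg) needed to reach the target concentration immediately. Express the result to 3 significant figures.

14800 mg

LD = Vd × C / F = 356.0 × 34.00 / 0.82 = 14760 mg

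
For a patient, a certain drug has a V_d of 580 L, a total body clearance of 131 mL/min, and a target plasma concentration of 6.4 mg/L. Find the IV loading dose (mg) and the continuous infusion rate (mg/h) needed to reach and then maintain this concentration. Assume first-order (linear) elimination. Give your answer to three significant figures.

Loading dose = Vd × C = 580.0 × 6.4 = 3712 mg
CL = 131 mL/min = 131 × 0.06 = 7.860 L/h
Infusion rate = 7.860 L/h × 6.4 mg/L = 50.30 mg/h

(a) 3710 mg; (b) 50.3 mg/h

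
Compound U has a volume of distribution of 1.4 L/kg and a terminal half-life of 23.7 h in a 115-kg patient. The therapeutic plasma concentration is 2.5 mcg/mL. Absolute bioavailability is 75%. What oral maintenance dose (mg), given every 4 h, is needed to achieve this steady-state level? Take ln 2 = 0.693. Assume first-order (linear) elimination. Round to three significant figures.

62.8 mg

Vd(total) = 115 kg × 1.4 L/kg = 161.0 L
CL = 0.693 × Vd / t½ = 0.693 × 161.0 / 23.7 = 4.708 L/h
D = CL × Css × τ / F = 4.708 × 2.5 × 4 / 0.75 = 62.77 mg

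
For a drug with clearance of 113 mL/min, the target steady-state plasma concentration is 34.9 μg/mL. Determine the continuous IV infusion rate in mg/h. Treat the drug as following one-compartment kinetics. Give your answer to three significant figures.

237 mg/h

Convert clearance: 113 mL/min × 60 min/h ÷ 1000 mL/L = 6.780 L/h
R₀ = 6.780 × 34.9 = 236.6 mg/h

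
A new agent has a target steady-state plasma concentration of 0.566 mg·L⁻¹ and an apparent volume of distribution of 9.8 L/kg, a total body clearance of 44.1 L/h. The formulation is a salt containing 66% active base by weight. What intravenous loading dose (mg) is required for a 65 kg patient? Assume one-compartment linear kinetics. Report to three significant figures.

Vd = 9.8 L/kg × 65 kg = 637.0 L
LD = Vd × C / S = 637.0 × 0.5660 / 0.66 = 546.3 mg

546 mg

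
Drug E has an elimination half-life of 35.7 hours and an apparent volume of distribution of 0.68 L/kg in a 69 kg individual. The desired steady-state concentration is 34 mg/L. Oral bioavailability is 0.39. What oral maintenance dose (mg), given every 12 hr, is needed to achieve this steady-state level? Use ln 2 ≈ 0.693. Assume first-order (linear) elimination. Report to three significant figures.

Vd = 0.68 L/kg × 69 kg = 46.92 L
CL = ln 2 · Vd / t½ = 0.693 × 46.92 / 35.7 = 0.9108 L/h
D = CL × Css × τ / F = 0.9108 × 34 × 12 / 0.39 = 952.8 mg

953 mg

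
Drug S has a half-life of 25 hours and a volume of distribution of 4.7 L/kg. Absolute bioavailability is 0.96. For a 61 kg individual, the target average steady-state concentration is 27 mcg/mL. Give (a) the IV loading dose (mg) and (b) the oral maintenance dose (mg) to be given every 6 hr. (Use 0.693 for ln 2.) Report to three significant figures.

(a) 7740 mg; (b) 1340 mg

Total Vd = 4.7 × 61 = 286.7 L
LD = Vd × C = 286.7 × 27 = 7741 mg
CL = 0.693 × Vd / t½ = 0.693 × 286.7 / 25 = 7.947 L/h
D = CL × Css × τ / F = 7.947 × 27 × 6 / 0.96 = 1341 mg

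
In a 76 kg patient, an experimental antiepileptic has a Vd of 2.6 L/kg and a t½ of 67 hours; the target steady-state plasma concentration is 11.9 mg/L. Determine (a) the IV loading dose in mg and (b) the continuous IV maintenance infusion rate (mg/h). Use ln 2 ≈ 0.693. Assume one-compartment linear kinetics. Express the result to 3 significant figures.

(a) 2350 mg; (b) 24.3 mg/h

Vd(total) = 76 kg × 2.6 L/kg = 197.6 L
LD = Vd × C = 197.6 × 11.9 = 2351 mg
CL = 0.693 × Vd / t½ = 0.693 × 197.6 / 67 = 2.044 L/h
Infusion rate = CL × Css = 2.044 × 11.9 = 24.32 mg/h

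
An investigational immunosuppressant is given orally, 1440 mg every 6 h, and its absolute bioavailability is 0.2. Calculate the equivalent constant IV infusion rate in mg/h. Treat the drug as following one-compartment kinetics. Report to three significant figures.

Equivalent systemic input: infusion rate = F·D/τ.
Rate = 0.2 × 1440 / 6 = 48.00 mg/h

48.0 mg/h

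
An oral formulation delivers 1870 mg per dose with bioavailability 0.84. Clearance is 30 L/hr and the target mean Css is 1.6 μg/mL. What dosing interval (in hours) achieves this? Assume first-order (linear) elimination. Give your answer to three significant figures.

F·D/τ = CL·Css → τ = F·D / (CL·Css).
τ = 0.84 × 1870 / (30 × 1.6) = 32.73 h

32.7 h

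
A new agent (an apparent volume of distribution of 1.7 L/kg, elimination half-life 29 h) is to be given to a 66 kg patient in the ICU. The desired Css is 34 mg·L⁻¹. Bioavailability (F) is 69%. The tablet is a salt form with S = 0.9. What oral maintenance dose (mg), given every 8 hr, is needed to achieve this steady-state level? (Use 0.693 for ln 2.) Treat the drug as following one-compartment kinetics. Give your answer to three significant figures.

Vd(total) = 66 kg × 1.7 L/kg = 112.2 L
CL = ln 2 · Vd / t½ = 0.693 × 112.2 / 29 = 2.681 L/h
D = CL × Css × τ / F / S = 2.681 × 34 × 8 / 0.69 / 0.9 = 1174 mg

1170 mg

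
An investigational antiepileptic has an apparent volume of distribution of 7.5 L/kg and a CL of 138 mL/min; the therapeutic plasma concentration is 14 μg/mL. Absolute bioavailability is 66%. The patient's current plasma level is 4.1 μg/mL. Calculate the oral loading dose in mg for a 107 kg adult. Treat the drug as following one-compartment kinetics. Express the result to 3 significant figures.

12000 mg

Vd = 7.5 L/kg × 107 kg = 802.5 L
Concentration deficit ΔC = 14 − 4.1 = 9.900 mg/L
LD = Vd × ΔC / F = 802.5 × 9.900 / 0.66 = 12040 mg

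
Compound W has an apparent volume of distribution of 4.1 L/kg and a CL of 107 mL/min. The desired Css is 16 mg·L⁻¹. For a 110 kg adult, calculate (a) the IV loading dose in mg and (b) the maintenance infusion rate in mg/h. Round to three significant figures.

Vd = 4.1 L/kg × 110 kg = 451.0 L
Loading dose = Vd × C = 451.0 × 16 = 7216 mg
CL = 107 mL/min × 60/1000 = 6.420 L/h
Maintenance: replace elimination → rate = CL × Css = 6.420 × 16 = 102.7 mg/h

(a) 7220 mg; (b) 103 mg/h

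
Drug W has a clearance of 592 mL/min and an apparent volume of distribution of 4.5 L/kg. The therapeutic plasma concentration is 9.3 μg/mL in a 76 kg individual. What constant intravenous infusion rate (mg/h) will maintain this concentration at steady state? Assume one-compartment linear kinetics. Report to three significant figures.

330 mg/h

CL = 592 mL/min = 592 × 0.06 = 35.52 L/h
R₀ = 35.52 × 9.3 = 330.3 mg/h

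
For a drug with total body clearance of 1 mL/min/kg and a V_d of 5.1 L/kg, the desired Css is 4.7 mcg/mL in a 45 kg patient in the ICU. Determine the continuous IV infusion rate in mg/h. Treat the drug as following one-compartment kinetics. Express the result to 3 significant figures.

CL = 1 mL/min/kg × 45 kg = 45.00 mL/min = 45.00 × 60/1000 = 2.700 L/h
R₀ = 2.700 × 4.7 = 12.69 mg/h

12.7 mg/h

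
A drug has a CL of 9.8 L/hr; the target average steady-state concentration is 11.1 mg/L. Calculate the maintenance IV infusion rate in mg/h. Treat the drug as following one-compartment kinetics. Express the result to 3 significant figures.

109 mg/h

R₀ = 9.800 × 11.1 = 108.8 mg/h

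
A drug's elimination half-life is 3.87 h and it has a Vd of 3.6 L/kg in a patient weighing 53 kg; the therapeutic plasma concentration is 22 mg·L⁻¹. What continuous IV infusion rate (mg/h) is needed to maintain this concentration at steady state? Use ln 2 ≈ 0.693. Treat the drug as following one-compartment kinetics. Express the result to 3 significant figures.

Vd(total) = 53 kg × 3.6 L/kg = 190.8 L
CL = ln 2 · Vd / t½ = 0.693 × 190.8 / 3.87 = 34.17 L/h
Infusion rate = CL × Css = 34.17 × 22 = 751.7 mg/h

752 mg/h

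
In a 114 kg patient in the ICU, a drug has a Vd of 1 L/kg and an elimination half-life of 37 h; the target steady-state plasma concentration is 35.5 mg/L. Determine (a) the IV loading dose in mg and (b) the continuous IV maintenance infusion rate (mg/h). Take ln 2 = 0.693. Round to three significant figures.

(a) 4050 mg; (b) 75.8 mg/h

Total Vd = 1 × 114 = 114.0 L
LD = Vd × C = 114.0 × 35.5 = 4047 mg
CL = 0.693 × Vd / t½ = 0.693 × 114.0 / 37 = 2.135 L/h
Infusion rate = CL × Css = 2.135 × 35.5 = 75.79 mg/h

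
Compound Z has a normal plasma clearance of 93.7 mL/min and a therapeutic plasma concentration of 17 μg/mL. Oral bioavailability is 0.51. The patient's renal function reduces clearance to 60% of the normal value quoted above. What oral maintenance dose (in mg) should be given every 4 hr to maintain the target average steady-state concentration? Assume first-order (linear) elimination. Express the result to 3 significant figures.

450 mg

CL = 93.7 mL/min × 60/1000 = 5.622 L/h
Patient clearance = 0.6 × 5.622 = 3.373 L/h
D = CL × Css × τ / F = 3.373 × 17 × 4 / 0.51 = 449.7 mg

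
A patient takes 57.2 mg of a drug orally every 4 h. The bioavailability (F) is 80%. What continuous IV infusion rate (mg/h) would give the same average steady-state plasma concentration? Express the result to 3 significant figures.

Equivalent systemic input: infusion rate = F·D/τ.
Rate = 0.8 × 57.2 / 4 = 11.44 mg/h

11.4 mg/h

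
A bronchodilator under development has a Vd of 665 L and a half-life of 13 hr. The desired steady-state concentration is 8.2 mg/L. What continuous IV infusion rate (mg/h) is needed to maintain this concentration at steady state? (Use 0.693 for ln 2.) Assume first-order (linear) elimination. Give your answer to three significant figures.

291 mg/h

CL = 0.693 × Vd / t½ = 0.693 × 665.0 / 13 = 35.45 L/h
Infusion rate = CL × Css = 35.45 × 8.2 = 290.7 mg/h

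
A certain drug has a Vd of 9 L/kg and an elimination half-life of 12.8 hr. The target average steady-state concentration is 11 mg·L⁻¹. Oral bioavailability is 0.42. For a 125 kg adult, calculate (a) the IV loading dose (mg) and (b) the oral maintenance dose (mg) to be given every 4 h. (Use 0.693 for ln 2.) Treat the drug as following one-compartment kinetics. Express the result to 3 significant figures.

Vd = 9 L/kg × 125 kg = 1125 L
LD = Vd × C = 1125 × 11 = 12380 mg
CL = 0.693 × Vd / t½ = 0.693 × 1125 / 12.8 = 60.91 L/h
D = CL × Css × τ / F = 60.91 × 11 × 4 / 0.42 = 6381 mg

(a) 12400 mg; (b) 6380 mg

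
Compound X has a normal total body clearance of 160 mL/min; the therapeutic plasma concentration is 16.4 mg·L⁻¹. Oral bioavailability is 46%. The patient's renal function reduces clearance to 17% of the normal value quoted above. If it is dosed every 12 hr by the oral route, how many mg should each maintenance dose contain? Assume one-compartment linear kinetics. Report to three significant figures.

698 mg

CL = 160 mL/min × 60/1000 = 9.600 L/h
Patient clearance = 0.17 × 9.600 = 1.632 L/h
D = CL × Css × τ / F = 1.632 × 16.4 × 12 / 0.46 = 698.2 mg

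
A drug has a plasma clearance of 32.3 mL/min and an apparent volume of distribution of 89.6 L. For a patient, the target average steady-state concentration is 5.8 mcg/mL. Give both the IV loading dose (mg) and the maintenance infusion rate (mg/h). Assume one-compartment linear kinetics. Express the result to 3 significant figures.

(a) 520 mg; (b) 11.2 mg/h

LD = Vd · C_target = 89.60 × 5.8 = 519.7 mg
Convert clearance: 32.3 mL/min × 60 min/h ÷ 1000 mL/L = 1.938 L/h
Maintenance infusion rate = CL × Css = 1.938 × 5.8 = 11.24 mg/h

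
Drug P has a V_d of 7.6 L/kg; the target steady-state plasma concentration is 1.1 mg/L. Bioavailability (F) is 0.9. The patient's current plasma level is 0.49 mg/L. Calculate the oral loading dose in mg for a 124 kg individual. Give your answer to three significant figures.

639 mg

Vd(total) = 124 kg × 7.6 L/kg = 942.4 L
Concentration deficit ΔC = 1.1 − 0.49 = 0.6100 mg/L
LD = Vd × ΔC / F = 942.4 × 0.6100 / 0.9 = 638.7 mg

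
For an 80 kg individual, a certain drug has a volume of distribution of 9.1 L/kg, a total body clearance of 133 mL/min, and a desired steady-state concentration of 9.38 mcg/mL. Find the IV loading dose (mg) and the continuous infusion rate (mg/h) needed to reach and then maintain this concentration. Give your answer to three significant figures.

(a) 6830 mg; (b) 74.9 mg/h

Vd(total) = 80 kg × 9.1 L/kg = 728.0 L
Loading: fill Vd to C_target → 728.0 L × 9.38 mg/L = 6829 mg
CL = 133 mL/min = 133 × 0.06 = 7.980 L/h
Infusion rate = 7.980 L/h × 9.38 mg/L = 74.85 mg/h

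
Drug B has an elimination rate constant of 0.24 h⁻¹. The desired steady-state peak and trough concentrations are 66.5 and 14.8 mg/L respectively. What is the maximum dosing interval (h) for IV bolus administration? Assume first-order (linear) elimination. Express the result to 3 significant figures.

6.26 h

Between IV bolus doses, concentration decays as C = C₀·e^(−kτ), so C_peak/C_trough = e^(kτ).
τ_max = ln(C_peak/C_trough) / k = ln(66.5/14.8) / 0.2400 = 1.503 / 0.2400 = 6.263 h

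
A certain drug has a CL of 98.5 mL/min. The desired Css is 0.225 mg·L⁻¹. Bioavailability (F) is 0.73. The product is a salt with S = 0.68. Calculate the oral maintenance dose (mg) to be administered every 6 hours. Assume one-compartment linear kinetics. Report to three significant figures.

CL = 98.5 mL/min × 60/1000 = 5.910 L/h
D = CL × Css × τ / F / S = 5.910 × 0.225 × 6 / 0.73 / 0.68 = 16.07 mg

16.1 mg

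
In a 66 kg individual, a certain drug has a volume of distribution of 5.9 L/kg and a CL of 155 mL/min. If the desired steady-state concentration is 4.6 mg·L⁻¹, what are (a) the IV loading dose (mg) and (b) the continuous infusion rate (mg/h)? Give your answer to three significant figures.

(a) 1790 mg; (b) 42.8 mg/h

Vd(total) = 66 kg × 5.9 L/kg = 389.4 L
Loading dose = Vd × C = 389.4 × 4.6 = 1791 mg
Convert clearance: 155 mL/min × 60 min/h ÷ 1000 mL/L = 9.300 L/h
Infusion rate = 9.300 L/h × 4.6 mg/L = 42.78 mg/h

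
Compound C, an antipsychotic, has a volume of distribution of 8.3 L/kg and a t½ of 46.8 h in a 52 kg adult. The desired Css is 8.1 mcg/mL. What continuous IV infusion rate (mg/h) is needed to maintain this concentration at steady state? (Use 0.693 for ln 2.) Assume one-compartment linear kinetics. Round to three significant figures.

51.8 mg/h

Vd(total) = 52 kg × 8.3 L/kg = 431.6 L
CL = 0.693 × Vd / t½ = 0.693 × 431.6 / 46.8 = 6.391 L/h
Infusion rate = CL × Css = 6.391 × 8.1 = 51.77 mg/h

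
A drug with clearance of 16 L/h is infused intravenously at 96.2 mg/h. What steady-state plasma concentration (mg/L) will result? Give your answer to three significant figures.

6.01 mg/L

Css = rate / CL = 96.2 / 16.00 = 6.013 mg/L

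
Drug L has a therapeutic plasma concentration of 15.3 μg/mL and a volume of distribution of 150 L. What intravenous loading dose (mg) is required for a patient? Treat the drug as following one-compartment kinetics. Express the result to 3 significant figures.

LD = Vd × C = 150.0 × 15.30 = 2295 mg

2300 mg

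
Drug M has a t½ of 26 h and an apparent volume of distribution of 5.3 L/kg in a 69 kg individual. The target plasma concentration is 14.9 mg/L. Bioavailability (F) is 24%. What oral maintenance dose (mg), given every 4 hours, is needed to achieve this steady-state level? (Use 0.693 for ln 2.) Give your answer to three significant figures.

Total Vd = 5.3 × 69 = 365.7 L
k = 0.693/26 = 0.02665 h⁻¹, so CL = k·Vd = 0.02665 × 365.7 = 9.746 L/h
D = CL × Css × τ / F = 9.746 × 14.9 × 4 / 0.24 = 2420 mg

2420 mg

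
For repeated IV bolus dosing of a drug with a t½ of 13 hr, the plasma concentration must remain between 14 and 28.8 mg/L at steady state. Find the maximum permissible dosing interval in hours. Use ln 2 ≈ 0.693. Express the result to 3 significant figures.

k = 0.693 / t½ = 0.693 / 13 = 0.05331 h⁻¹
Between IV bolus doses, concentration decays as C = C₀·e^(−kτ), so C_peak/C_trough = e^(kτ).
τ_max = ln(C_peak/C_trough) / k = ln(28.8/14) / 0.05331 = 0.7213 / 0.05331 = 13.53 h

13.5 h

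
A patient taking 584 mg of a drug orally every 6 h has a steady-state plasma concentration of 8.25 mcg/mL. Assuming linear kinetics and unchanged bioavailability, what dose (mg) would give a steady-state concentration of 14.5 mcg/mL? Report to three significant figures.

1030 mg

With linear kinetics, Css is proportional to dose rate (D/τ) at fixed clearance.
D₂ = D₁ × (Css,target / Css,current) = 584 × 14.5/8.25 = 1026 mg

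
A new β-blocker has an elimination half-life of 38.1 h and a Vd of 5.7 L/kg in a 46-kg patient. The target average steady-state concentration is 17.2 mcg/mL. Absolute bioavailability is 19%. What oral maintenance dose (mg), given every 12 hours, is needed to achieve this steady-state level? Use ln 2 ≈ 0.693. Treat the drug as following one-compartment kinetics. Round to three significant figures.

Vd = 5.7 L/kg × 46 kg = 262.2 L
CL = ln 2 · Vd / t½ = 0.693 × 262.2 / 38.1 = 4.769 L/h
D = CL × Css × τ / F = 4.769 × 17.2 × 12 / 0.19 = 5181 mg

5180 mg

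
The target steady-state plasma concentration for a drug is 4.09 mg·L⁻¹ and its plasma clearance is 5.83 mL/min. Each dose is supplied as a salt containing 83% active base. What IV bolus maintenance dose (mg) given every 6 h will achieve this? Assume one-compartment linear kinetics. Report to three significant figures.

CL = 5.83 mL/min × 60/1000 = 0.3498 L/h
D = CL × Css × τ / S = 0.3498 × 4.09 × 6 / 0.83 = 10.34 mg

10.3 mg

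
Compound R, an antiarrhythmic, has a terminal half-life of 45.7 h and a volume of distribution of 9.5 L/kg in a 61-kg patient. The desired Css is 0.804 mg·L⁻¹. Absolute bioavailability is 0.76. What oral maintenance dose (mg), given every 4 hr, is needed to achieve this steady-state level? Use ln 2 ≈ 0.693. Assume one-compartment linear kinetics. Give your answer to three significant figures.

37.2 mg

Total Vd = 9.5 × 61 = 579.5 L
CL = 0.693 × Vd / t½ = 0.693 × 579.5 / 45.7 = 8.788 L/h
D = CL × Css × τ / F = 8.788 × 0.804 × 4 / 0.76 = 37.19 mg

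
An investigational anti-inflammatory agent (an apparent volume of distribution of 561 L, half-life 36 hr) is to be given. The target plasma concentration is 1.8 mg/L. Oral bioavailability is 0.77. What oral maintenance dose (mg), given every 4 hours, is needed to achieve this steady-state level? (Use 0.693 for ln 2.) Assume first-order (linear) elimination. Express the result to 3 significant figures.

CL = ln 2 · Vd / t½ = 0.693 × 561.0 / 36 = 10.80 L/h
D = CL × Css × τ / F = 10.80 × 1.8 × 4 / 0.77 = 101.0 mg

101 mg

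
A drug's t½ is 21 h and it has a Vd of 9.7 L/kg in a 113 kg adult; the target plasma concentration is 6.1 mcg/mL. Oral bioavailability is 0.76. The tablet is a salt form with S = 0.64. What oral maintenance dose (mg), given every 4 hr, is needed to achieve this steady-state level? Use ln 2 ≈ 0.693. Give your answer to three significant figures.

Vd(total) = 113 kg × 9.7 L/kg = 1096 L
CL = ln 2 · Vd / t½ = 0.693 × 1096 / 21 = 36.17 L/h
D = CL × Css × τ / F / S = 36.17 × 6.1 × 4 / 0.76 / 0.64 = 1814 mg

1810 mg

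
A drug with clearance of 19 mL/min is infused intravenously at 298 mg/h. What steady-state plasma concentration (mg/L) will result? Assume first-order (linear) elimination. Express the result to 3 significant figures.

CL = 19 mL/min = 19 × 0.06 = 1.140 L/h
Css = rate / CL = 298 / 1.140 = 261.4 mg/L

261 mg/L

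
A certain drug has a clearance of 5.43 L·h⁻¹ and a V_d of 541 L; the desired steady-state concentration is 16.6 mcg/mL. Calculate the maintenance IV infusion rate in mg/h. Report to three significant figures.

90.1 mg/h

At steady state, infusion rate equals elimination rate: rate in = CL × Css.
Infusion rate = CL · Css = 5.430 L/h × 16.6 mg/L = 90.14 mg/h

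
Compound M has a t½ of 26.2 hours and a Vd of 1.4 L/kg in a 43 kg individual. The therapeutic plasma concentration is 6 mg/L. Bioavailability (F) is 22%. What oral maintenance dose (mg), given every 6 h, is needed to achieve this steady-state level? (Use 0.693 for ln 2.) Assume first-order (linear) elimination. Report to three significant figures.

261 mg

Vd(total) = 43 kg × 1.4 L/kg = 60.20 L
CL = 0.693 × Vd / t½ = 0.693 × 60.20 / 26.2 = 1.592 L/h
D = CL × Css × τ / F = 1.592 × 6 × 6 / 0.22 = 260.5 mg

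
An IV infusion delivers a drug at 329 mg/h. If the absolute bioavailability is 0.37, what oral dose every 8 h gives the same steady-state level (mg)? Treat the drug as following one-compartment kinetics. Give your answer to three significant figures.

To maintain the same Css, the systemic dosing rate must be unchanged: F·D/τ = infusion rate.
D = rate × τ / F = 329 × 8 / 0.37 = 7114 mg

7110 mg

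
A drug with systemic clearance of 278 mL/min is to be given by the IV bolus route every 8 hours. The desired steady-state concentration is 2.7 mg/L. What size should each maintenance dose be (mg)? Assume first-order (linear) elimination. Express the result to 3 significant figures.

CL = 278 mL/min = 278 × 0.06 = 16.68 L/h
D = CL × Css × τ = 16.68 × 2.7 × 8 = 360.3 mg

360 mg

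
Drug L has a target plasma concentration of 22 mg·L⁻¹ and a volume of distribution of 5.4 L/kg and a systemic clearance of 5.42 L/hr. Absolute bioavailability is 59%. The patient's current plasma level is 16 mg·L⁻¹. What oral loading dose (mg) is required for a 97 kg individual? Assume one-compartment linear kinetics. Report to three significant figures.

5330 mg

Vd(total) = 97 kg × 5.4 L/kg = 523.8 L
Concentration deficit ΔC = 22 − 16 = 6.000 mg/L
LD = Vd × ΔC / F = 523.8 × 6.000 / 0.59 = 5327 mg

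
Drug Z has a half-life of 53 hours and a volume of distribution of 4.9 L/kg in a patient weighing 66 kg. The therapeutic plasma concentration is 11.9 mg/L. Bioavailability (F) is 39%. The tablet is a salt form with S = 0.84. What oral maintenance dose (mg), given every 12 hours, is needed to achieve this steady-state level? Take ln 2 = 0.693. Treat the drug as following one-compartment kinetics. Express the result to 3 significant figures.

Vd(total) = 66 kg × 4.9 L/kg = 323.4 L
CL = 0.693 × Vd / t½ = 0.693 × 323.4 / 53 = 4.229 L/h
D = CL × Css × τ / F / S = 4.229 × 11.9 × 12 / 0.39 / 0.84 = 1843 mg

1840 mg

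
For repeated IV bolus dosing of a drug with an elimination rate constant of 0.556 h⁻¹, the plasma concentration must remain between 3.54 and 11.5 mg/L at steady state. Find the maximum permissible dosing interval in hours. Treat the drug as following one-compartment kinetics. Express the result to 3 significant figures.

Between IV bolus doses, concentration decays as C = C₀·e^(−kτ), so C_peak/C_trough = e^(kτ).
τ_max = ln(C_peak/C_trough) / k = ln(11.5/3.54) / 0.5560 = 1.178 / 0.5560 = 2.119 h

2.12 h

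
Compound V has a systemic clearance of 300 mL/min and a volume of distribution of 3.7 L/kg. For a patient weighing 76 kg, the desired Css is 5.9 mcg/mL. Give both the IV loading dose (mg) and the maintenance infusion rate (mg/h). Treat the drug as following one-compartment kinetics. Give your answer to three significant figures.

(a) 1660 mg; (b) 106 mg/h

Total Vd = 3.7 × 76 = 281.2 L
LD = Vd · C_target = 281.2 × 5.9 = 1659 mg
CL = 300 mL/min = 300 × 0.06 = 18.00 L/h
Maintenance infusion rate = CL × Css = 18.00 × 5.9 = 106.2 mg/h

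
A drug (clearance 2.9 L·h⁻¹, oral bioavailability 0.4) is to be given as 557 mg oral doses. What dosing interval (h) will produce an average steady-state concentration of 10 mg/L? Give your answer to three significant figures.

7.68 h

F·D/τ = CL·Css → τ = F·D / (CL·Css).
τ = 0.4 × 557 / (2.9 × 10) = 7.683 h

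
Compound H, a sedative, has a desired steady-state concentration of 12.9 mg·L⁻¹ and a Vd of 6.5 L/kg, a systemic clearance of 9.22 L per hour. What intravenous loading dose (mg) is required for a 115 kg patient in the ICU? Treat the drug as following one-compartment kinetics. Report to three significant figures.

Total Vd = 6.5 × 115 = 747.5 L
LD = Vd × C = 747.5 × 12.90 = 9643 mg

9640 mg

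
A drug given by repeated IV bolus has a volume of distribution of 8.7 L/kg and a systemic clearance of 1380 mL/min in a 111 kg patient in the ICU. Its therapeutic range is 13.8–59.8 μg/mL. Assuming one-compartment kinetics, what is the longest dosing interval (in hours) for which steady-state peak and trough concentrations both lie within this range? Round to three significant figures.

17.1 h

Total Vd = 8.7 × 111 = 965.7 L
CL = 1380 mL/min = 1380 × 0.06 = 82.80 L/h
k = CL / Vd = 82.80 / 965.7 = 0.08574 h⁻¹
Between IV bolus doses, concentration decays as C = C₀·e^(−kτ), so C_peak/C_trough = e^(kτ).
τ_max = ln(C_peak/C_trough) / k = ln(59.8/13.8) / 0.08574 = 1.466 / 0.08574 = 17.10 h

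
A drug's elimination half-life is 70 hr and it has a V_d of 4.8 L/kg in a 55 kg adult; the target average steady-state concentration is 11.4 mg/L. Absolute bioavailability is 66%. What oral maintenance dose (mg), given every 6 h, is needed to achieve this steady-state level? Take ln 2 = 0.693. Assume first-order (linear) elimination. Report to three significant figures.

271 mg

Total Vd = 4.8 × 55 = 264.0 L
CL = ln 2 · Vd / t½ = 0.693 × 264.0 / 70 = 2.614 L/h
D = CL × Css × τ / F = 2.614 × 11.4 × 6 / 0.66 = 270.9 mg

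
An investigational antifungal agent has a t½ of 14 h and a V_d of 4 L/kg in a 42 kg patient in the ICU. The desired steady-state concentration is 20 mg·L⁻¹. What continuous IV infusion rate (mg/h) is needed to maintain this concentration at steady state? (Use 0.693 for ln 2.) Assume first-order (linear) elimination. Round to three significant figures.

Total Vd = 4 × 42 = 168.0 L
CL = 0.693 × Vd / t½ = 0.693 × 168.0 / 14 = 8.316 L/h
Infusion rate = CL × Css = 8.316 × 20 = 166.3 mg/h

166 mg/h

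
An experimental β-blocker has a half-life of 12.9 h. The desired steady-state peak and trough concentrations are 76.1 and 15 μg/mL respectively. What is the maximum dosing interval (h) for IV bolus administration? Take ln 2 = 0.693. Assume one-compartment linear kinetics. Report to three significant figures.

k = 0.693 / t½ = 0.693 / 12.9 = 0.05372 h⁻¹
Between IV bolus doses, concentration decays as C = C₀·e^(−kτ), so C_peak/C_trough = e^(kτ).
τ_max = ln(C_peak/C_trough) / k = ln(76.1/15) / 0.05372 = 1.624 / 0.05372 = 30.23 h

30.2 h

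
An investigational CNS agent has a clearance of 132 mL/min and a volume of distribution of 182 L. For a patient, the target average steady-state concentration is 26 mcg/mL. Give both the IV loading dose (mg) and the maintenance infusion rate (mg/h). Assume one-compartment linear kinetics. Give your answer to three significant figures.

(a) 4730 mg; (b) 206 mg/h

LD = Vd · C_target = 182.0 × 26 = 4732 mg
CL = 132 mL/min = 132 × 0.06 = 7.920 L/h
Infusion rate = 7.920 L/h × 26 mg/L = 205.9 mg/h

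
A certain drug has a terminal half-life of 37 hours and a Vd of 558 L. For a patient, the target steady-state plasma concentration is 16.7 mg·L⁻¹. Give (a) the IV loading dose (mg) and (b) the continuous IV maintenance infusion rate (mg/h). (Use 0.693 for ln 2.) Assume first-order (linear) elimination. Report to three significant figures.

(a) 9320 mg; (b) 175 mg/h

LD = Vd × C = 558.0 × 16.7 = 9319 mg
CL = 0.693 × Vd / t½ = 0.693 × 558.0 / 37 = 10.45 L/h
Infusion rate = CL × Css = 10.45 × 16.7 = 174.5 mg/h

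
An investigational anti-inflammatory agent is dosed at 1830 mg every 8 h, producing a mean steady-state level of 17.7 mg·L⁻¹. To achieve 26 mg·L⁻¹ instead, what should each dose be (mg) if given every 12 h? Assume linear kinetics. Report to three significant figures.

4030 mg

With linear kinetics, Css is proportional to dose rate (D/τ) at fixed clearance.
D₂ = D₁ × (Css,target / Css,current) × (τ₂/τ₁) = 1830 × (26/17.7) × (12/8) = 4032 mg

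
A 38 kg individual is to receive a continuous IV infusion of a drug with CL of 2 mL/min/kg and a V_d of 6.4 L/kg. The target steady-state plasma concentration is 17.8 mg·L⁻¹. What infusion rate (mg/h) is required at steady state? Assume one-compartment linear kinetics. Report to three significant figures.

CL = 2 mL/min/kg × 38 kg = 76.00 mL/min = 76.00 × 60/1000 = 4.560 L/h
At steady state, infusion rate equals elimination rate: rate in = CL × Css.
Rate = CL × Css = 4.560 × 17.8 = 81.17 mg/h

81.2 mg/h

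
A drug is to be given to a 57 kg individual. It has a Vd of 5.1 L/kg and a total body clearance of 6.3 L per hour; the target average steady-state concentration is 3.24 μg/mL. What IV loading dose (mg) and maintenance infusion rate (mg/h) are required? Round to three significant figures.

(a) 942 mg; (b) 20.4 mg/h

Total Vd = 5.1 × 57 = 290.7 L
Loading: fill Vd to C_target → 290.7 L × 3.24 mg/L = 941.9 mg
Maintenance: replace elimination → rate = CL × Css = 6.300 × 3.24 = 20.41 mg/h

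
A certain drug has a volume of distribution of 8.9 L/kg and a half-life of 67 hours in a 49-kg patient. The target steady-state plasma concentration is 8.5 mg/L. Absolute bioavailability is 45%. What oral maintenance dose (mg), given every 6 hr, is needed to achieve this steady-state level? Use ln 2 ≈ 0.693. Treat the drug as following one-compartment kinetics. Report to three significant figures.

Vd(total) = 49 kg × 8.9 L/kg = 436.1 L
CL = ln 2 · Vd / t½ = 0.693 × 436.1 / 67 = 4.511 L/h
D = CL × Css × τ / F = 4.511 × 8.5 × 6 / 0.45 = 511.2 mg

511 mg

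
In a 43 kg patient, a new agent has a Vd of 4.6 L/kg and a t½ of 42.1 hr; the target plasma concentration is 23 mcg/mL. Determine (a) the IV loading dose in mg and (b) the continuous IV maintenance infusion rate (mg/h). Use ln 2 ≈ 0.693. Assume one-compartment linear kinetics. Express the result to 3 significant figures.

Total Vd = 4.6 × 43 = 197.8 L
LD = Vd × C = 197.8 × 23 = 4549 mg
CL = 0.693 × Vd / t½ = 0.693 × 197.8 / 42.1 = 3.256 L/h
Infusion rate = CL × Css = 3.256 × 23 = 74.89 mg/h

(a) 4550 mg; (b) 74.9 mg/h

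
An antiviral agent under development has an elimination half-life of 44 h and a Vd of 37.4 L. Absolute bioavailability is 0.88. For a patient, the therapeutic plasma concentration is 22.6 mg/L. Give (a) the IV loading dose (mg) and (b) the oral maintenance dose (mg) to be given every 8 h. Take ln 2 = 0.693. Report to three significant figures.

LD = Vd × C = 37.40 × 22.6 = 845.2 mg
CL = 0.693 × Vd / t½ = 0.693 × 37.40 / 44 = 0.5891 L/h
D = CL × Css × τ / F = 0.5891 × 22.6 × 8 / 0.88 = 121.0 mg

(a) 845 mg; (b) 121 mg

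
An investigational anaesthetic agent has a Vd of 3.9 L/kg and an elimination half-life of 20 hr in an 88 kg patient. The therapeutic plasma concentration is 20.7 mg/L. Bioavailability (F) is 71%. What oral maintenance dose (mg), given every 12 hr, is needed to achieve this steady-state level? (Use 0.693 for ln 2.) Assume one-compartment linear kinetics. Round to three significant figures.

4160 mg

Vd(total) = 88 kg × 3.9 L/kg = 343.2 L
CL = ln 2 · Vd / t½ = 0.693 × 343.2 / 20 = 11.89 L/h
D = CL × Css × τ / F = 11.89 × 20.7 × 12 / 0.71 = 4160 mg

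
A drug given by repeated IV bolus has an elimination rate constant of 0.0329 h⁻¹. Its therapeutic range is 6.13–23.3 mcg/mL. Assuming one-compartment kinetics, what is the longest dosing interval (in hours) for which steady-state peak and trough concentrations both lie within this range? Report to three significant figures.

Between IV bolus doses, concentration decays as C = C₀·e^(−kτ), so C_peak/C_trough = e^(kτ).
τ_max = ln(C_peak/C_trough) / k = ln(23.3/6.13) / 0.03290 = 1.335 / 0.03290 = 40.58 h

40.6 h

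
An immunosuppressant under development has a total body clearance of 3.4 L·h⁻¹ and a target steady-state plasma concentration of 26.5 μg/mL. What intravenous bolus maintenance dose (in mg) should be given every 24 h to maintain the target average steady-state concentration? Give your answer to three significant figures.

2160 mg

D = CL × Css × τ = 3.400 × 26.5 × 24 = 2162 mg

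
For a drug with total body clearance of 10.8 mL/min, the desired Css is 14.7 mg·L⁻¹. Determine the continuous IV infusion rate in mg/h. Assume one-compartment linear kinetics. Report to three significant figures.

CL = 10.8 mL/min = 10.8 × 0.06 = 0.6480 L/h
R₀ = 0.6480 × 14.7 = 9.526 mg/h

9.53 mg/h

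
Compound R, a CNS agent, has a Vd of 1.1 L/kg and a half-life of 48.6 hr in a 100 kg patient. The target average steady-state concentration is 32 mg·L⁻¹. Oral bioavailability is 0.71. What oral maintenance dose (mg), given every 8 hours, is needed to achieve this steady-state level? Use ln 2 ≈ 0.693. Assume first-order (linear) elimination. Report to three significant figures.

Total Vd = 1.1 × 100 = 110.0 L
CL = 0.693 × Vd / t½ = 0.693 × 110.0 / 48.6 = 1.569 L/h
D = CL × Css × τ / F = 1.569 × 32 × 8 / 0.71 = 565.7 mg

566 mg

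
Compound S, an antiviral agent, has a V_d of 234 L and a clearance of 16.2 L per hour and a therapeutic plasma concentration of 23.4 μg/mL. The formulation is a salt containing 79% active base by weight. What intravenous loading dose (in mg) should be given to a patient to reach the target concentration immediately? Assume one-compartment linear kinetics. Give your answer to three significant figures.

6930 mg

Loading dose depends on Vd (not clearance): it fills the distribution volume.
LD = Vd × C / S = 234.0 × 23.40 / 0.79 = 6931 mg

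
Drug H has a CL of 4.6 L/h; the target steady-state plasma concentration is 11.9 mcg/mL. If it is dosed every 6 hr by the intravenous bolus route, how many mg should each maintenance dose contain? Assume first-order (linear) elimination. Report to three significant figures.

328 mg

D = CL × Css × τ = 4.600 × 11.9 × 6 = 328.4 mg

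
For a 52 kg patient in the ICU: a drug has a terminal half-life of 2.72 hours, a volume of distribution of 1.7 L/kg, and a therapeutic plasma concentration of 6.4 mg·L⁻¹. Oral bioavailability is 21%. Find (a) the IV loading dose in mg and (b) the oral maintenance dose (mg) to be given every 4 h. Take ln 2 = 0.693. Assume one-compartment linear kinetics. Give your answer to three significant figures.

(a) 566 mg; (b) 2750 mg

Vd = 1.7 L/kg × 52 kg = 88.40 L
LD = Vd × C = 88.40 × 6.4 = 565.8 mg
CL = 0.693 × Vd / t½ = 0.693 × 88.40 / 2.72 = 22.52 L/h
D = CL × Css × τ / F = 22.52 × 6.4 × 4 / 0.21 = 2745 mg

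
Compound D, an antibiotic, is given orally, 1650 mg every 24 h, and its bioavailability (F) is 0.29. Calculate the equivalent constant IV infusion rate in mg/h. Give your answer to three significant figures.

19.9 mg/h

Equivalent systemic input: infusion rate = F·D/τ.
Rate = 0.29 × 1650 / 24 = 19.94 mg/h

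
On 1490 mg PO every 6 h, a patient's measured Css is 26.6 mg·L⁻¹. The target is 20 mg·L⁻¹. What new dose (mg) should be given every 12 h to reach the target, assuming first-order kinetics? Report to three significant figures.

For first-order elimination, Css ∝ F·D/(CL·τ); F and CL are unchanged, so Css ∝ D/τ.
D₂ = D₁ × (Css,target / Css,current) × (τ₂/τ₁) = 1490 × (20/26.6) × (12/6) = 2241 mg

2240 mg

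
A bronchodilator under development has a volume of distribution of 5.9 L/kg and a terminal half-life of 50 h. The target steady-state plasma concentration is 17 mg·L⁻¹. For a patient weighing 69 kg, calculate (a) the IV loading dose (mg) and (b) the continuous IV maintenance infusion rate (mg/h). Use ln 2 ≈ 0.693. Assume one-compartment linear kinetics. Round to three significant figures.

Total Vd = 5.9 × 69 = 407.1 L
LD = Vd × C = 407.1 × 17 = 6921 mg
CL = 0.693 × Vd / t½ = 0.693 × 407.1 / 50 = 5.642 L/h
Infusion rate = CL × Css = 5.642 × 17 = 95.91 mg/h

(a) 6920 mg; (b) 95.9 mg/h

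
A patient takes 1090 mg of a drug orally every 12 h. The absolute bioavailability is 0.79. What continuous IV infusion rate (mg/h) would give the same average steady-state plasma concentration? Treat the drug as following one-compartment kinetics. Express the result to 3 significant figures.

71.8 mg/h

Equivalent systemic input: infusion rate = F·D/τ.
Rate = 0.79 × 1090 / 12 = 71.76 mg/h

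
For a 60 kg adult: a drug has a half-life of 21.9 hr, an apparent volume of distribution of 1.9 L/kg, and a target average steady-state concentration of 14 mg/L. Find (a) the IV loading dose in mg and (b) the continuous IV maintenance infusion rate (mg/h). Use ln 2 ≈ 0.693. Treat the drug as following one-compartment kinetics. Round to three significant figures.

Vd = 1.9 L/kg × 60 kg = 114.0 L
LD = Vd × C = 114.0 × 14 = 1596 mg
CL = 0.693 × Vd / t½ = 0.693 × 114.0 / 21.9 = 3.607 L/h
Infusion rate = CL × Css = 3.607 × 14 = 50.50 mg/h

(a) 1600 mg; (b) 50.5 mg/h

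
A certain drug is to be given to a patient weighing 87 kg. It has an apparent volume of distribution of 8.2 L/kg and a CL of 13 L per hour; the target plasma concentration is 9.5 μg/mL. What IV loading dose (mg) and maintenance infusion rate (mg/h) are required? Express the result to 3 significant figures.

Vd(total) = 87 kg × 8.2 L/kg = 713.4 L
Loading dose = Vd × C = 713.4 × 9.5 = 6777 mg
Maintenance: replace elimination → rate = CL × Css = 13.00 × 9.5 = 123.5 mg/h

(a) 6780 mg; (b) 124 mg/h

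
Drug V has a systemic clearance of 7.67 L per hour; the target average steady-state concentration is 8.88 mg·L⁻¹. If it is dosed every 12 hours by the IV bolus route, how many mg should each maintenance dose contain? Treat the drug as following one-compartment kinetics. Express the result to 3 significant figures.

817 mg

D = CL × Css × τ = 7.670 × 8.88 × 12 = 817.3 mg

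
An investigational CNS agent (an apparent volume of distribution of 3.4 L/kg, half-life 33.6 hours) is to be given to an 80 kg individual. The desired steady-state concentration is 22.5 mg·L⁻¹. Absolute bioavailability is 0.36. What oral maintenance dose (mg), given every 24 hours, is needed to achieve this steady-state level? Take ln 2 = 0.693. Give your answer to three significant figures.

Total Vd = 3.4 × 80 = 272.0 L
k = 0.693/33.6 = 0.02063 h⁻¹, so CL = k·Vd = 0.02063 × 272.0 = 5.611 L/h
D = CL × Css × τ / F = 5.611 × 22.5 × 24 / 0.36 = 8417 mg

8420 mg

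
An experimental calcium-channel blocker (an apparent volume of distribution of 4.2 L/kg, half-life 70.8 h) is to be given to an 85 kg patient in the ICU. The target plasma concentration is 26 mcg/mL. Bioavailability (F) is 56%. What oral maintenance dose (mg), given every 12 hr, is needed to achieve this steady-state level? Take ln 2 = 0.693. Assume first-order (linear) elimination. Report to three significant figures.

1950 mg

Vd(total) = 85 kg × 4.2 L/kg = 357.0 L
k = 0.693/70.8 = 0.009788 h⁻¹, so CL = k·Vd = 0.009788 × 357.0 = 3.494 L/h
D = CL × Css × τ / F = 3.494 × 26 × 12 / 0.56 = 1947 mg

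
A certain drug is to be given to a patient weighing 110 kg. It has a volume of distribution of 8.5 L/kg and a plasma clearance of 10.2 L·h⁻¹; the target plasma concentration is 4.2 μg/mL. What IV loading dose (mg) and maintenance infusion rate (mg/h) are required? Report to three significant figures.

(a) 3930 mg; (b) 42.8 mg/h

Total Vd = 8.5 × 110 = 935.0 L
Loading dose = Vd × C = 935.0 × 4.2 = 3927 mg
Infusion rate = 10.20 L/h × 4.2 mg/L = 42.84 mg/h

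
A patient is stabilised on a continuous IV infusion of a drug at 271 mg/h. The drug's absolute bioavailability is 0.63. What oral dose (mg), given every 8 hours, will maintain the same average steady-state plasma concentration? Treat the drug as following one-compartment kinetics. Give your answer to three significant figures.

To maintain the same Css, the systemic dosing rate must be unchanged: F·D/τ = infusion rate.
D = rate × τ / F = 271 × 8 / 0.63 = 3441 mg

3440 mg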